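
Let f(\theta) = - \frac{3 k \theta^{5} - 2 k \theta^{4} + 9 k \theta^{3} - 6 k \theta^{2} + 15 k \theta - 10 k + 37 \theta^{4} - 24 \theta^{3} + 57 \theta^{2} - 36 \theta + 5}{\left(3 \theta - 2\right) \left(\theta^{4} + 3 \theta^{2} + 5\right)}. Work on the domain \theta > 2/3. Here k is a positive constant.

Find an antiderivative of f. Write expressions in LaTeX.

An antiderivative is F(\theta) = - k \theta - \frac{\log{\left(3 \theta - 2 \right)}}{3} - 3 \log{\left(\theta^{4} + 3 \theta^{2} + 5 \right)}.

Any candidate F(\theta) must reproduce f(\theta) exactly when differentiated.
Check: d/d\theta[- k \theta - \frac{\log{\left(3 \theta - 2 \right)}}{3} - 3 \log{\left(\theta^{4} + 3 \theta^{2} + 5 \right)}] = \frac{- 3 k \theta^{5} + 2 k \theta^{4} - 9 k \theta^{3} + 6 k \theta^{2} - 15 k \theta + 10 k - 37 \theta^{4} + 24 \theta^{3} - 57 \theta^{2} + 36 \theta - 5}{3 \theta^{5} - 2 \theta^{4} + 9 \theta^{3} - 6 \theta^{2} + 15 \theta - 10}, which equals f(\theta).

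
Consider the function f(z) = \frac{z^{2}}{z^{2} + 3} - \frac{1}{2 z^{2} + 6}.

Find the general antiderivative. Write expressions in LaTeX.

F(z) = z - \frac{7 \sqrt{3} \operatorname{atan}{\left(\frac{\sqrt{3} z}{3} \right)}}{6} + C

Integrate term by term and add the pieces.
Check: d/dz[z - \frac{7 \sqrt{3} \operatorname{atan}{\left(\frac{\sqrt{3} z}{3} \right)}}{6}] = \frac{2 z^{2} - 1}{2 z^{2} + 6}, which equals f(z).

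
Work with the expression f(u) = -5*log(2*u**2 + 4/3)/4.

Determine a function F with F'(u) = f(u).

An antiderivative is F(u) = -5*u*log(u**2 + 2/3)/4 - 5*u*log(2)/4 + 5*u/2 - 5*sqrt(6)*atan(sqrt(6)*u/2)/6.

A candidate is checked by its d/du: the result must match f(u).
Check: d/du[-5*u*log(u**2 + 2/3)/4 - 5*u*log(2)/4 + 5*u/2 - 5*sqrt(6)*atan(sqrt(6)*u/2)/6] = -5*log(u**2 + 2/3)/4 - 5*log(2)/4, which equals f(u).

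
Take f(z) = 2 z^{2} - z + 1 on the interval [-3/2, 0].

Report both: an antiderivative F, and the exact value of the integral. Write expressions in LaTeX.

Antiderivative: F(z) = \frac{z \left(4 z^{2} - 3 z + 6\right)}{6}; value = \frac{39}{8}

The integrand splits into summands that can be handled one at a time.
F(z) = \frac{z \left(4 z^{2} - 3 z + 6\right)}{6} is an antiderivative of f.
Check: d/dz[\frac{z \left(4 z^{2} - 3 z + 6\right)}{6}] = 2 z^{2} - z + 1 = f(z).
F(0) = 0; F(-3/2) = - \frac{39}{8}.
Integral = F(0) - F(-3/2) = \frac{39}{8}.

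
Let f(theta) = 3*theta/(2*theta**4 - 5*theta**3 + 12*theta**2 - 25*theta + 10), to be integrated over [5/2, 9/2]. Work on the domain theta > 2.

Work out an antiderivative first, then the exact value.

Factor the denominator ((theta - 2)*(2*theta - 1)*(theta**2 + 5)) and decompose: f = -(8*theta + 25)/(63*(theta**2 + 5)) - 4/(21*(2*theta - 1)) + 2/(9*(theta - 2)); each piece integrates to a log, atan, or power term.
F(theta) = 2*log(theta - 2)/9 - 2*log(theta - 1/2)/21 - 4*log(theta**2 + 5)/63 - 5*sqrt(5)*atan(sqrt(5)*theta/5)/63 is an antiderivative of f.
Check: d/dtheta[2*log(theta - 2)/9 - 2*log(theta - 1/2)/21 - 4*log(theta**2 + 5)/63 - 5*sqrt(5)*atan(sqrt(5)*theta/5)/63] = 3*theta/(2*theta**4 - 5*theta**3 + 12*theta**2 - 25*theta + 10) = f(theta).
F(9/2) = -4*log(101/4)/63 - 5*sqrt(5)*atan(9*sqrt(5)/10)/63 - 2*log(4)/21 + 2*log(5/2)/9; F(5/2) = -20*log(2)/63 - 4*log(45/4)/63 - 5*sqrt(5)*atan(sqrt(5)/2)/63.
Integral = F(9/2) - F(5/2) = -4*log(101/4)/63 - 5*sqrt(5)*atan(9*sqrt(5)/10)/63 - 2*log(4)/21 + 5*sqrt(5)*atan(sqrt(5)/2)/63 + 4*log(45/4)/63 + 2*log(5/2)/9 + 20*log(2)/63.

Antiderivative: F(theta) = 2*log(theta - 2)/9 - 2*log(theta - 1/2)/21 - 4*log(theta**2 + 5)/63 - 5*sqrt(5)*atan(sqrt(5)*theta/5)/63; value = -4*log(101/4)/63 - 5*sqrt(5)*atan(9*sqrt(5)/10)/63 - 2*log(4)/21 + 5*sqrt(5)*atan(sqrt(5)/2)/63 + 4*log(45/4)/63 + 2*log(5/2)/9 + 20*log(2)/63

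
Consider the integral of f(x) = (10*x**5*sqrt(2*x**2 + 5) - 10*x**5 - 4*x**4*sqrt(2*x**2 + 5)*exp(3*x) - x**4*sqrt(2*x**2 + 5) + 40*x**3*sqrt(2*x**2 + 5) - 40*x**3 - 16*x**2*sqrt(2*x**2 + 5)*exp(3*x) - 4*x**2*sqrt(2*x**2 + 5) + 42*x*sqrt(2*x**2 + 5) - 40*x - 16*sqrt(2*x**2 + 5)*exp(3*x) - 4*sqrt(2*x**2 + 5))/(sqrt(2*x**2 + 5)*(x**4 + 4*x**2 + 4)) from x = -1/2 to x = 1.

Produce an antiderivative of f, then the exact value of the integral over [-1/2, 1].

An antiderivative F(x) passes only if d/dx[F] lands on f(x) exactly.
F(x) = 5*x**2 - x - 5*sqrt(2*x**2 + 5) - 4*exp(3*x)/3 - 1/(x**2 + 2) is an antiderivative of f.
Check: d/dx[5*x**2 - x - 5*sqrt(2*x**2 + 5) - 4*exp(3*x)/3 - 1/(x**2 + 2)] = (10*x**5*sqrt(2*x**2 + 5) - 10*x**5 - 4*x**4*sqrt(2*x**2 + 5)*exp(3*x) - x**4*sqrt(2*x**2 + 5) + 40*x**3*sqrt(2*x**2 + 5) - 40*x**3 - 16*x**2*sqrt(2*x**2 + 5)*exp(3*x) - 4*x**2*sqrt(2*x**2 + 5) + 42*x*sqrt(2*x**2 + 5) - 40*x - 16*sqrt(2*x**2 + 5)*exp(3*x) - 4*sqrt(2*x**2 + 5))/(x**4*sqrt(2*x**2 + 5) + 4*x**2*sqrt(2*x**2 + 5) + 4*sqrt(2*x**2 + 5)), which equals f(x).
F(1) = -4*exp(3)/3 - 5*sqrt(7) + 11/3; F(-1/2) = -5*sqrt(22)/2 - 4*exp(-3/2)/3 + 47/36.
Integral = F(1) - F(-1/2) = -4*exp(3)/3 - 5*sqrt(7) + 4*exp(-3/2)/3 + 85/36 + 5*sqrt(22)/2.

Antiderivative: F(x) = 5*x**2 - x - 5*sqrt(2*x**2 + 5) - 4*exp(3*x)/3 - 1/(x**2 + 2); value = -4*exp(3)/3 - 5*sqrt(7) + 4*exp(-3/2)/3 + 85/36 + 5*sqrt(22)/2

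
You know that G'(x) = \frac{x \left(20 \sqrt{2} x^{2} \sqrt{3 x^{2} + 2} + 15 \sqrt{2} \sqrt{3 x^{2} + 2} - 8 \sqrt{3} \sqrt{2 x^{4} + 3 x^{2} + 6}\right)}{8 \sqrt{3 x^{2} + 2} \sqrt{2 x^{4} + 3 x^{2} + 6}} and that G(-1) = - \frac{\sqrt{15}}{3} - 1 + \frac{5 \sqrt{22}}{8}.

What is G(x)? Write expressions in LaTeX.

Differentiate the proposed G(x) back; it has to land on the given G'(x).
A general antiderivative is - \sqrt{x^{2} + \frac{2}{3}} + \frac{5 \sqrt{x^{4} + \frac{3 x^{2}}{2} + 3}}{4} + C.
The condition gives C = - \frac{\sqrt{15}}{3} - 1 + \frac{5 \sqrt{22}}{8} - (- \frac{\sqrt{15}}{3} + \frac{5 \sqrt{22}}{8}) = -1.
So G(x) = - \sqrt{x^{2} + \frac{2}{3}} + \frac{5 \sqrt{x^{4} + \frac{3 x^{2}}{2} + 3}}{4} - 1.
Check: d/dx[- \sqrt{x^{2} + \frac{2}{3}} + \frac{5 \sqrt{x^{4} + \frac{3 x^{2}}{2} + 3}}{4} - 1] = \frac{20 \sqrt{2} x^{3} \sqrt{3 x^{2} + 2} + 15 \sqrt{2} x \sqrt{3 x^{2} + 2} - 8 \sqrt{3} x \sqrt{2 x^{4} + 3 x^{2} + 6}}{8 \sqrt{3 x^{2} + 2} \sqrt{2 x^{4} + 3 x^{2} + 6}}, which equals G'(x).

G(x) = - \sqrt{x^{2} + \frac{2}{3}} + \frac{5 \sqrt{x^{4} + \frac{3 x^{2}}{2} + 3}}{4} - 1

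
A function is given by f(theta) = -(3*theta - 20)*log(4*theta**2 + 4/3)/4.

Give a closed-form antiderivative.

An antiderivative is F(theta) = (9*theta**2 + 3*theta*(40 - 3*theta)*log(4*theta**2 + 4/3) - 240*theta - 3*log(theta**2 + 1/3) + 80*sqrt(3)*atan(sqrt(3)*theta))/24.

For F(theta) to be correct the identity F'(theta) - f(theta) = 0 must hold.
Check: d/dtheta[(9*theta**2 + 3*theta*(40 - 3*theta)*log(4*theta**2 + 4/3) - 240*theta - 3*log(theta**2 + 1/3) + 80*sqrt(3)*atan(sqrt(3)*theta))/24] = -3*theta*log(theta**2 + 1/3)/4 - 3*theta*log(2)/2 + 5*log(theta**2 + 1/3) + 10*log(2), which equals f(theta).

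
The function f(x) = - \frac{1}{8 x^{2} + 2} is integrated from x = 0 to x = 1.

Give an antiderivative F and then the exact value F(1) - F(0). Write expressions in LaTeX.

An antiderivative F(x) passes only if d/dx[F] lands on f(x) exactly.
F(x) = - \frac{\operatorname{atan}{\left(2 x \right)}}{4} is an antiderivative of f.
Check: d/dx[- \frac{\operatorname{atan}{\left(2 x \right)}}{4}] = - \frac{1}{8 x^{2} + 2} = f(x).
F(1) = - \frac{\operatorname{atan}{\left(2 \right)}}{4}; F(0) = 0.
Integral = F(1) - F(0) = - \frac{\operatorname{atan}{\left(2 \right)}}{4}.

Antiderivative: F(x) = - \frac{\operatorname{atan}{\left(2 x \right)}}{4}; value = - \frac{\operatorname{atan}{\left(2 \right)}}{4}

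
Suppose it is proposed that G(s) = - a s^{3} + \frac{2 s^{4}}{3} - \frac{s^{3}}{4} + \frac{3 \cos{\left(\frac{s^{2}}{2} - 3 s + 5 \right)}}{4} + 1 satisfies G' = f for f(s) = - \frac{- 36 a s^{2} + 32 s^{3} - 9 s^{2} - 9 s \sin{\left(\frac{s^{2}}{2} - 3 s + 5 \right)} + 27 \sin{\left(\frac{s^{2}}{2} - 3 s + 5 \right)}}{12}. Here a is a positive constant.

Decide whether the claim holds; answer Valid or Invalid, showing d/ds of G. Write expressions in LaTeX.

Invalid: d/ds[G] - f = - 6 a s^{2} + \frac{16 s^{3}}{3} - \frac{3 s^{2}}{2} - \frac{3 s \sin{\left(\frac{s^{2}}{2} - 3 s + 5 \right)}}{2} + \frac{9 \sin{\left(\frac{s^{2}}{2} - 3 s + 5 \right)}}{2}, which is not 0.

d/ds[G] = - 3 a s^{2} + \frac{8 s^{3}}{3} - \frac{3 s^{2}}{4} - \frac{3 s \sin{\left(\frac{s^{2}}{2} - 3 s + 5 \right)}}{4} + \frac{9 \sin{\left(\frac{s^{2}}{2} - 3 s + 5 \right)}}{4}
d/ds[G] - f(s) = - 6 a s^{2} + \frac{16 s^{3}}{3} - \frac{3 s^{2}}{2} - \frac{3 s \sin{\left(\frac{s^{2}}{2} - 3 s + 5 \right)}}{2} + \frac{9 \sin{\left(\frac{s^{2}}{2} - 3 s + 5 \right)}}{2} != 0.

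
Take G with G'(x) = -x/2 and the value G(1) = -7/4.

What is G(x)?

A candidate passes only if d/dx[G] lands on the given G'(x) exactly.
A general antiderivative is -x**2/4 - 3/2 + C.
The condition gives C = -7/4 - (-7/4) = 0.
So G(x) = -x**2/4 - 3/2.
Check: d/dx[-x**2/4 - 3/2] = -x/2 = G'(x).

G(x) = -x**2/4 - 3/2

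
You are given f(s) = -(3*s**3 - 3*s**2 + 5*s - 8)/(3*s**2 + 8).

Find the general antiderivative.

A candidate is checked by its d/ds: the result must match f(s).
Check: d/ds[-(2*s**2 - 4*s - 2*log(s**2/2 + 4/3) + 5)/4] = (-3*s**3 + 3*s**2 - 5*s + 8)/(3*s**2 + 8), which equals f(s).

F(s) = -(2*s**2 - 4*s - 2*log(s**2/2 + 4/3) + 5)/4 + C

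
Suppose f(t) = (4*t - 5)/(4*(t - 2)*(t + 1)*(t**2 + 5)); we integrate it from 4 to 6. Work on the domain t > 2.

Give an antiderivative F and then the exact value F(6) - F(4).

Factor the denominator (4*(t - 2)*(t + 1)*(t**2 + 5)) and decompose: f = -(11*t - 5)/(72*(t**2 + 5)) + 1/(8*(t + 1)) + 1/(36*(t - 2)); each piece integrates to a log, atan, or power term.
F(t) = log(t - 2)/36 + log(t + 1)/8 - 11*log(t**2 + 5)/144 + sqrt(5)*atan(sqrt(5)*t/5)/72 is an antiderivative of f.
Check: d/dt[log(t - 2)/36 + log(t + 1)/8 - 11*log(t**2 + 5)/144 + sqrt(5)*atan(sqrt(5)*t/5)/72] = (4*t - 5)/(4*t**4 - 4*t**3 + 12*t**2 - 20*t - 40), which equals f(t).
F(6) = -11*log(41)/144 + sqrt(5)*atan(6*sqrt(5)/5)/72 + log(4)/36 + log(7)/8; F(4) = -11*log(21)/144 + log(2)/36 + sqrt(5)*atan(4*sqrt(5)/5)/72 + log(5)/8.
Integral = F(6) - F(4) = -11*log(41)/144 - log(5)/8 - sqrt(5)*atan(4*sqrt(5)/5)/72 - log(2)/36 + sqrt(5)*atan(6*sqrt(5)/5)/72 + log(4)/36 + 11*log(21)/144 + log(7)/8.

Antiderivative: F(t) = log(t - 2)/36 + log(t + 1)/8 - 11*log(t**2 + 5)/144 + sqrt(5)*atan(sqrt(5)*t/5)/72; value = -11*log(41)/144 - log(5)/8 - sqrt(5)*atan(4*sqrt(5)/5)/72 - log(2)/36 + sqrt(5)*atan(6*sqrt(5)/5)/72 + log(4)/36 + 11*log(21)/144 + log(7)/8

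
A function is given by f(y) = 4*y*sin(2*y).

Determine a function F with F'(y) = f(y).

An antiderivative is F(y) = -2*y*cos(2*y) + sin(2*y).

Check any antiderivative F(y) by computing F'(y) and comparing it with f(y).
Check: d/dy[-2*y*cos(2*y) + sin(2*y)] = 4*y*sin(2*y) = f(y).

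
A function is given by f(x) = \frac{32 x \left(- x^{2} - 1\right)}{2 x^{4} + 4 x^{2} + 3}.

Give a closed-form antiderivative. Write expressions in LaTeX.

An antiderivative is F(x) = - 4 \log{\left(x^{4} + 2 x^{2} + \frac{3}{2} \right)}.

The substitution u = x^{4} + 2 x^{2} + \frac{3}{2} works: f is exactly (dF/du)*(du/dx) for that inner function.
Check: d/dx[- 4 \log{\left(x^{4} + 2 x^{2} + \frac{3}{2} \right)}] = \frac{- 32 x^{3} - 32 x}{2 x^{4} + 4 x^{2} + 3}, which equals f(x).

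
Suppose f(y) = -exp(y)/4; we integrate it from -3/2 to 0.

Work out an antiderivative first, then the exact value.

Since d/dy undoes antidifferentiation here, F'(y) = f(y) is required of F(y).
F(y) = -exp(y)/4 is an antiderivative of f.
Check: d/dy[-exp(y)/4] = -exp(y)/4 = f(y).
F(0) = -1/4; F(-3/2) = -exp(-3/2)/4.
Integral = F(0) - F(-3/2) = -1/4 + exp(-3/2)/4.

Antiderivative: F(y) = -exp(y)/4; value = -1/4 + exp(-3/2)/4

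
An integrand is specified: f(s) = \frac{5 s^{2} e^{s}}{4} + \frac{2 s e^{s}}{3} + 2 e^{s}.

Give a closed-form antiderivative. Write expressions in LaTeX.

Recognize the product-rule pattern: f = u'v + uv' with u = \frac{5 s^{2}}{4} - \frac{11 s}{6} + \frac{23}{6}, v = e^{s}, so integration by parts undoes it.
Check: d/ds[\frac{5 s^{2} e^{s}}{4} - \frac{11 s e^{s}}{6} + \frac{23 e^{s}}{6}] = \frac{5 s^{2} e^{s}}{4} + \frac{2 s e^{s}}{3} + 2 e^{s} = f(s).

An antiderivative is F(s) = \frac{5 s^{2} e^{s}}{4} - \frac{11 s e^{s}}{6} + \frac{23 e^{s}}{6}.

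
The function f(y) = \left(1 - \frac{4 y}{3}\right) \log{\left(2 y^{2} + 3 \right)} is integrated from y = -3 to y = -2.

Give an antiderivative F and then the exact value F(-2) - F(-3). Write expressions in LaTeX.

A first test for any F(y): its y-derivative must equal f(y) identically.
F(y) = \frac{2 y^{2}}{3} - 2 y + \left(- \frac{2 y^{2}}{3} + y\right) \log{\left(2 y^{2} + 3 \right)} - \log{\left(y^{2} + \frac{3}{2} \right)} + \sqrt{6} \operatorname{atan}{\left(\frac{\sqrt{6} y}{3} \right)} is an antiderivative of f.
Check: d/dy[\frac{2 y^{2}}{3} - 2 y + \left(- \frac{2 y^{2}}{3} + y\right) \log{\left(2 y^{2} + 3 \right)} - \log{\left(y^{2} + \frac{3}{2} \right)} + \sqrt{6} \operatorname{atan}{\left(\frac{\sqrt{6} y}{3} \right)}] = - \frac{4 y \log{\left(2 y^{2} + 3 \right)}}{3} + \log{\left(2 y^{2} + 3 \right)}, which equals f(y).
F(-2) = - \frac{14 \log{\left(11 \right)}}{3} - \sqrt{6} \operatorname{atan}{\left(\frac{2 \sqrt{6}}{3} \right)} - \log{\left(\frac{11}{2} \right)} + \frac{20}{3}; F(-3) = - 9 \log{\left(21 \right)} - \sqrt{6} \operatorname{atan}{\left(\sqrt{6} \right)} - \log{\left(\frac{21}{2} \right)} + 12.
Integral = F(-2) - F(-3) = - \frac{14 \log{\left(11 \right)}}{3} - \frac{16}{3} - \sqrt{6} \operatorname{atan}{\left(\frac{2 \sqrt{6}}{3} \right)} - \log{\left(\frac{11}{2} \right)} + \log{\left(\frac{21}{2} \right)} + \sqrt{6} \operatorname{atan}{\left(\sqrt{6} \right)} + 9 \log{\left(21 \right)}.

Antiderivative: F(y) = \frac{2 y^{2}}{3} - 2 y + \left(- \frac{2 y^{2}}{3} + y\right) \log{\left(2 y^{2} + 3 \right)} - \log{\left(y^{2} + \frac{3}{2} \right)} + \sqrt{6} \operatorname{atan}{\left(\frac{\sqrt{6} y}{3} \right)}; value = - \frac{14 \log{\left(11 \right)}}{3} - \frac{16}{3} - \sqrt{6} \operatorname{atan}{\left(\frac{2 \sqrt{6}}{3} \right)} - \log{\left(\frac{11}{2} \right)} + \log{\left(\frac{21}{2} \right)} + \sqrt{6} \operatorname{atan}{\left(\sqrt{6} \right)} + 9 \log{\left(21 \right)}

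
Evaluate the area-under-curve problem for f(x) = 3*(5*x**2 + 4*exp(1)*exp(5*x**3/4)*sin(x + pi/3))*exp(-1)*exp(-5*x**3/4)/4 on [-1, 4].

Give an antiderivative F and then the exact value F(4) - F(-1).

Recover f(x) by differentiating a candidate F(x); any mismatch rules it out.
F(x) = -exp(-5*x**3/4 - 1) - 3*cos(x + pi/3) is an antiderivative of f.
Check: d/dx[-exp(-5*x**3/4 - 1) - 3*cos(x + pi/3)] = (15*x**2 + 12*exp(1)*exp(5*x**3/4)*sin(x + pi/3))*exp(-1)*exp(-5*x**3/4)/4, which equals f(x).
F(4) = -3*cos(pi/3 + 4) - exp(-81); F(-1) = -3*sin(pi/6 + 1) - exp(1/4).
Integral = F(4) - F(-1) = -3*cos(pi/3 + 4) - exp(-81) + exp(1/4) + 3*sin(pi/6 + 1).

Antiderivative: F(x) = -exp(-5*x**3/4 - 1) - 3*cos(x + pi/3); value = -3*cos(pi/3 + 4) - exp(-81) + exp(1/4) + 3*sin(pi/6 + 1)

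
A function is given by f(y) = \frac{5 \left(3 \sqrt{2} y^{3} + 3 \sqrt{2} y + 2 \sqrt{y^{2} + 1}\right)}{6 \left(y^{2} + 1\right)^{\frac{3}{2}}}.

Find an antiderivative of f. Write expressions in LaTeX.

Recover f(y) by differentiating a candidate F(y); any mismatch rules it out.
Check: d/dy[\frac{5 \sqrt{2 y^{2} + 2}}{2} + \frac{5 \operatorname{atan}{\left(y \right)}}{3}] = \frac{15 \sqrt{2} y^{3} + 15 \sqrt{2} y + 10 \sqrt{y^{2} + 1}}{6 y^{2} \sqrt{y^{2} + 1} + 6 \sqrt{y^{2} + 1}}, which equals f(y).

An antiderivative is F(y) = \frac{5 \sqrt{2 y^{2} + 2}}{2} + \frac{5 \operatorname{atan}{\left(y \right)}}{3}.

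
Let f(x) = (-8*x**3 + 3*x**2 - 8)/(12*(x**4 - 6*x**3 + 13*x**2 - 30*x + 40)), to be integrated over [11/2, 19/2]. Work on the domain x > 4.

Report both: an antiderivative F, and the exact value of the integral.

Antiderivative: F(x) = -(1180*log(x - 4) - 350*log(x - 2) + 5*log(x**2 + 5) + 141*sqrt(5)*atan(sqrt(5)*x/5))/1260; value = -59*log(11/2)/63 - 5*log(7/2)/18 - 47*sqrt(5)*atan(19*sqrt(5)/10)/420 - log(381/4)/252 + log(141/4)/252 + 47*sqrt(5)*atan(11*sqrt(5)/10)/420 + 59*log(3/2)/63 + 5*log(15/2)/18

The denominator factors as 12*(x - 4)*(x - 2)*(x**2 + 5); partial fractions split f into directly integrable pieces: -(2*x + 141)/(252*(x**2 + 5)) + 5/(18*(x - 2)) - 59/(63*(x - 4)).
F(x) = -(1180*log(x - 4) - 350*log(x - 2) + 5*log(x**2 + 5) + 141*sqrt(5)*atan(sqrt(5)*x/5))/1260 is an antiderivative of f.
Check: d/dx[-(1180*log(x - 4) - 350*log(x - 2) + 5*log(x**2 + 5) + 141*sqrt(5)*atan(sqrt(5)*x/5))/1260] = (-8*x**3 + 3*x**2 - 8)/(12*x**4 - 72*x**3 + 156*x**2 - 360*x + 480), which equals f(x).
F(19/2) = -59*log(11/2)/63 - 47*sqrt(5)*atan(19*sqrt(5)/10)/420 - log(381/4)/252 + 5*log(15/2)/18; F(11/2) = -59*log(3/2)/63 - 47*sqrt(5)*atan(11*sqrt(5)/10)/420 - log(141/4)/252 + 5*log(7/2)/18.
Integral = F(19/2) - F(11/2) = -59*log(11/2)/63 - 5*log(7/2)/18 - 47*sqrt(5)*atan(19*sqrt(5)/10)/420 - log(381/4)/252 + log(141/4)/252 + 47*sqrt(5)*atan(11*sqrt(5)/10)/420 + 59*log(3/2)/63 + 5*log(15/2)/18.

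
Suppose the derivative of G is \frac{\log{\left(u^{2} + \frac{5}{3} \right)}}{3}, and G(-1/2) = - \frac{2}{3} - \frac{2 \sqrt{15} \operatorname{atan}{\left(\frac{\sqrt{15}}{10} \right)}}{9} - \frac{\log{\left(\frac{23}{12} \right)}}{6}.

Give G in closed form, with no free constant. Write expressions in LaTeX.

G(u) = \frac{u \log{\left(u^{2} + \frac{5}{3} \right)}}{3} - \frac{2 u}{3} + \frac{2 \sqrt{15} \operatorname{atan}{\left(\frac{\sqrt{15} u}{5} \right)}}{9} - 1

Since d/du undoes antidifferentiation here, G(u) must give back the stated G'(u).
A general antiderivative is \frac{u \log{\left(u^{2} + \frac{5}{3} \right)}}{3} - \frac{2 u}{3} + \frac{2 \sqrt{15} \operatorname{atan}{\left(\frac{\sqrt{15} u}{5} \right)}}{9} + C.
The condition gives C = - \frac{2}{3} - \frac{2 \sqrt{15} \operatorname{atan}{\left(\frac{\sqrt{15}}{10} \right)}}{9} - \frac{\log{\left(\frac{23}{12} \right)}}{6} - (- \frac{2 \sqrt{15} \operatorname{atan}{\left(\frac{\sqrt{15}}{10} \right)}}{9} - \frac{\log{\left(\frac{23}{12} \right)}}{6} + \frac{1}{3}) = -1.
So G(u) = \frac{u \log{\left(u^{2} + \frac{5}{3} \right)}}{3} - \frac{2 u}{3} + \frac{2 \sqrt{15} \operatorname{atan}{\left(\frac{\sqrt{15} u}{5} \right)}}{9} - 1.
Check: d/du[\frac{u \log{\left(u^{2} + \frac{5}{3} \right)}}{3} - \frac{2 u}{3} + \frac{2 \sqrt{15} \operatorname{atan}{\left(\frac{\sqrt{15} u}{5} \right)}}{9} - 1] = \frac{\log{\left(u^{2} + \frac{5}{3} \right)}}{3} = G'(u).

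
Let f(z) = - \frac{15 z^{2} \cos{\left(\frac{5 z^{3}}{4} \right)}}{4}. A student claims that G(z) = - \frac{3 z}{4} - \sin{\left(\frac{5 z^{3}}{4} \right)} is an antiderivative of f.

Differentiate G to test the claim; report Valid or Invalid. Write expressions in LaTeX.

Invalid: d/dz[G] - f = - \frac{3}{4}, which is not 0.

d/dz[G] = - \frac{15 z^{2} \cos{\left(\frac{5 z^{3}}{4} \right)}}{4} - \frac{3}{4}
d/dz[G] - f(z) = - \frac{3}{4} != 0.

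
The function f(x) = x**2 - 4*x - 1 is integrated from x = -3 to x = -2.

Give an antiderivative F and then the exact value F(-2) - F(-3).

Antiderivative: F(x) = x**3/3 - 2*x**2 - x; value = 46/3

The integrand splits into summands that can be handled one at a time.
F(x) = x**3/3 - 2*x**2 - x is an antiderivative of f.
Check: d/dx[x**3/3 - 2*x**2 - x] = x**2 - 4*x - 1 = f(x).
F(-2) = -26/3; F(-3) = -24.
Integral = F(-2) - F(-3) = 46/3.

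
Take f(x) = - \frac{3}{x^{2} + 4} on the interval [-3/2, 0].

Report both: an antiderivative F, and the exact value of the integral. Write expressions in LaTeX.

Any candidate F(x) must reproduce f(x) exactly when differentiated.
F(x) = - \frac{3 \operatorname{atan}{\left(\frac{x}{2} \right)}}{2} is an antiderivative of f.
Check: d/dx[- \frac{3 \operatorname{atan}{\left(\frac{x}{2} \right)}}{2}] = - \frac{3}{x^{2} + 4} = f(x).
F(0) = 0; F(-3/2) = \frac{3 \operatorname{atan}{\left(\frac{3}{4} \right)}}{2}.
Integral = F(0) - F(-3/2) = - \frac{3 \operatorname{atan}{\left(\frac{3}{4} \right)}}{2}.

Antiderivative: F(x) = - \frac{3 \operatorname{atan}{\left(\frac{x}{2} \right)}}{2}; value = - \frac{3 \operatorname{atan}{\left(\frac{3}{4} \right)}}{2}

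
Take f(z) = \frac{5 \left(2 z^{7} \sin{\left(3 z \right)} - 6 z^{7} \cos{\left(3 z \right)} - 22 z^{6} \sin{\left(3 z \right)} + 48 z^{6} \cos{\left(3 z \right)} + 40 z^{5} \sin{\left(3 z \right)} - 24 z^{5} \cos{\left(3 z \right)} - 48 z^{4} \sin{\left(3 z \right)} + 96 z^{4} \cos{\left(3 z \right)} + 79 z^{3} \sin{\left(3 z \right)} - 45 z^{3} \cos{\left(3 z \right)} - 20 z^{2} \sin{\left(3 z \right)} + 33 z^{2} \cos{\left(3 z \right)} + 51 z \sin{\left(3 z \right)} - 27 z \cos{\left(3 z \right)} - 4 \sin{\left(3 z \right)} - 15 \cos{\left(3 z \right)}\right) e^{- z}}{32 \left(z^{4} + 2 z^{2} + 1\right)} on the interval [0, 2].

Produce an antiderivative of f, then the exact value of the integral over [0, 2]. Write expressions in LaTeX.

Antiderivative: F(z) = - \frac{5 \left(2 z^{5} - 16 z^{4} + 6 z^{3} - 16 z^{2} + 9 z + 5\right) e^{- z} \sin{\left(3 z \right)}}{32 \left(z^{2} + 1\right)}; value = \frac{185 \sin{\left(6 \right)}}{32 e^{2}}

A candidate is checked by its d/dz: the result must match f(z).
F(z) = - \frac{5 \left(2 z^{5} - 16 z^{4} + 6 z^{3} - 16 z^{2} + 9 z + 5\right) e^{- z} \sin{\left(3 z \right)}}{32 \left(z^{2} + 1\right)} is an antiderivative of f.
Check: d/dz[- \frac{5 \left(2 z^{5} - 16 z^{4} + 6 z^{3} - 16 z^{2} + 9 z + 5\right) e^{- z} \sin{\left(3 z \right)}}{32 \left(z^{2} + 1\right)}] = \frac{10 z^{7} \sin{\left(3 z \right)} - 30 z^{7} \cos{\left(3 z \right)} - 110 z^{6} \sin{\left(3 z \right)} + 240 z^{6} \cos{\left(3 z \right)} + 200 z^{5} \sin{\left(3 z \right)} - 120 z^{5} \cos{\left(3 z \right)} - 240 z^{4} \sin{\left(3 z \right)} + 480 z^{4} \cos{\left(3 z \right)} + 395 z^{3} \sin{\left(3 z \right)} - 225 z^{3} \cos{\left(3 z \right)} - 100 z^{2} \sin{\left(3 z \right)} + 165 z^{2} \cos{\left(3 z \right)} + 255 z \sin{\left(3 z \right)} - 135 z \cos{\left(3 z \right)} - 20 \sin{\left(3 z \right)} - 75 \cos{\left(3 z \right)}}{32 z^{4} e^{z} + 64 z^{2} e^{z} + 32 e^{z}}, which equals f(z).
F(2) = \frac{185 \sin{\left(6 \right)}}{32 e^{2}}; F(0) = 0.
Integral = F(2) - F(0) = \frac{185 \sin{\left(6 \right)}}{32 e^{2}}.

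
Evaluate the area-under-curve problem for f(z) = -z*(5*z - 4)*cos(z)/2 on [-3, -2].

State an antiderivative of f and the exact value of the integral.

Antiderivative: F(z) = -5*z**2*sin(z)/2 + 2*z*sin(z) - 5*z*cos(z) + 5*sin(z) + 2*cos(z); value = 12*cos(2) - 47*sin(3)/2 + 9*sin(2) - 17*cos(3)

Recover f(z) by differentiating a candidate F(z); any mismatch rules it out.
F(z) = -5*z**2*sin(z)/2 + 2*z*sin(z) - 5*z*cos(z) + 5*sin(z) + 2*cos(z) is an antiderivative of f.
Check: d/dz[-5*z**2*sin(z)/2 + 2*z*sin(z) - 5*z*cos(z) + 5*sin(z) + 2*cos(z)] = -5*z**2*cos(z)/2 + 2*z*cos(z), which equals f(z).
F(-2) = 12*cos(2) + 9*sin(2); F(-3) = 17*cos(3) + 47*sin(3)/2.
Integral = F(-2) - F(-3) = 12*cos(2) - 47*sin(3)/2 + 9*sin(2) - 17*cos(3).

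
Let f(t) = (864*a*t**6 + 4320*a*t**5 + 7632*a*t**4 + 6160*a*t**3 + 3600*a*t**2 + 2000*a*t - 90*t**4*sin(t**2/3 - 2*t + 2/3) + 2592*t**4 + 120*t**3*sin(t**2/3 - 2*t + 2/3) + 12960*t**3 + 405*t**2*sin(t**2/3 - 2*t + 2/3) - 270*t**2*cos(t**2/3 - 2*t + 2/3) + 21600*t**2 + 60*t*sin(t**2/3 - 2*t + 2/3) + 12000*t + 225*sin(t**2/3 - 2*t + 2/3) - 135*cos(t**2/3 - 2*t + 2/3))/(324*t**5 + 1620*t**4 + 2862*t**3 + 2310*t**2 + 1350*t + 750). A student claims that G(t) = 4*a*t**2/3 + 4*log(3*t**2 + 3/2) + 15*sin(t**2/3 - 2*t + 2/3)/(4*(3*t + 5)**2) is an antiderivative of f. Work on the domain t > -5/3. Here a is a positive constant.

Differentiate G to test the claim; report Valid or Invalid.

Invalid: d/dt[G] - f = (15*t**2*sin(t**2/3 - 2*t + 2/3) + 15*t**2*cos(t**2/3 - 2*t + 2/3) - 20*t*sin(t**2/3 - 2*t + 2/3) - 20*t*cos(t**2/3 - 2*t + 2/3) - 120*sin(t**2/3 - 2*t + 2/3) - 30*cos(t**2/3 - 2*t + 2/3))/(54*t**3 + 270*t**2 + 450*t + 250), which is not 0.

d/dt[G] = (864*a*t**6 + 4320*a*t**5 + 7632*a*t**4 + 6160*a*t**3 + 3600*a*t**2 + 2000*a*t + 90*t**4*cos(t**2/3 - 2*t + 2/3) + 2592*t**4 - 120*t**3*cos(t**2/3 - 2*t + 2/3) + 12960*t**3 - 270*t**2*sin(t**2/3 - 2*t + 2/3) - 405*t**2*cos(t**2/3 - 2*t + 2/3) + 21600*t**2 - 60*t*cos(t**2/3 - 2*t + 2/3) + 12000*t - 135*sin(t**2/3 - 2*t + 2/3) - 225*cos(t**2/3 - 2*t + 2/3))/(324*t**5 + 1620*t**4 + 2862*t**3 + 2310*t**2 + 1350*t + 750)
d/dt[G] - f(t) = (15*t**2*sin(t**2/3 - 2*t + 2/3) + 15*t**2*cos(t**2/3 - 2*t + 2/3) - 20*t*sin(t**2/3 - 2*t + 2/3) - 20*t*cos(t**2/3 - 2*t + 2/3) - 120*sin(t**2/3 - 2*t + 2/3) - 30*cos(t**2/3 - 2*t + 2/3))/(54*t**3 + 270*t**2 + 450*t + 250) != 0.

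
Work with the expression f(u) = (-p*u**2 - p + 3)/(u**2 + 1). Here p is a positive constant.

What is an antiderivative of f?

An antiderivative is F(u) = -p*u + 3*atan(u).

For F(u) to be correct the identity F'(u) - f(u) = 0 must hold.
Check: d/du[-p*u + 3*atan(u)] = (-p*u**2 - p + 3)/(u**2 + 1) = f(u).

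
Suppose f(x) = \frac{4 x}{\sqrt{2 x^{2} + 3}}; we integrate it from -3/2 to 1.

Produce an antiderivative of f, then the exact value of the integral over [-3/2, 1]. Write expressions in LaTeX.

The substitution u = 2 x^{2} + 3 works: f is exactly (dF/du)*(du/dx) for that inner function.
F(x) = 2 \sqrt{2 x^{2} + 3} is an antiderivative of f.
Check: d/dx[2 \sqrt{2 x^{2} + 3}] = \frac{4 x}{\sqrt{2 x^{2} + 3}} = f(x).
F(1) = 2 \sqrt{5}; F(-3/2) = \sqrt{30}.
Integral = F(1) - F(-3/2) = - \sqrt{30} + 2 \sqrt{5}.

Antiderivative: F(x) = 2 \sqrt{2 x^{2} + 3}; value = - \sqrt{30} + 2 \sqrt{5}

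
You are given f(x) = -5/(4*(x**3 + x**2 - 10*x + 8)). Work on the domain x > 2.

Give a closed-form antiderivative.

The denominator factors as 4*(x - 2)*(x - 1)*(x + 4); partial fractions split f into directly integrable pieces: -1/(24*(x + 4)) + 1/(4*(x - 1)) - 5/(24*(x - 2)).
Check: d/dx[(-5*log(x - 2) + 6*log(x - 1) - log(x + 4))/24] = -5/(4*x**3 + 4*x**2 - 40*x + 32), which equals f(x).

An antiderivative is F(x) = (-5*log(x - 2) + 6*log(x - 1) - log(x + 4))/24.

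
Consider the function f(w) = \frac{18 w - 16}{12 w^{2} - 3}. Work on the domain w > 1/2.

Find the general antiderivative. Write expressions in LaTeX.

Factor the denominator (3 \left(2 w - 1\right) \left(2 w + 1\right)) and decompose: f = \frac{25}{6 \left(2 w + 1\right)} - \frac{7}{6 \left(2 w - 1\right)}; each piece integrates to a log, atan, or power term.
Check: d/dw[\frac{- 7 \log{\left(w - \frac{1}{2} \right)} + 25 \log{\left(w + \frac{1}{2} \right)}}{12}] = \frac{18 w - 16}{12 w^{2} - 3} = f(w).

F(w) = \frac{- 7 \log{\left(w - \frac{1}{2} \right)} + 25 \log{\left(w + \frac{1}{2} \right)}}{12} + C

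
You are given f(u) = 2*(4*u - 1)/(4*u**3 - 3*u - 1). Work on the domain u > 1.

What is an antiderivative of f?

An antiderivative is F(u) = 2*log(u - 1)/3 - 2*log(u + 1/2)/3 - 2/(2*u + 1).

The denominator factors as (u - 1)*(2*u + 1)**2; partial fractions split f into directly integrable pieces: -4/(3*(2*u + 1)) + 4/(2*u + 1)**2 + 2/(3*(u - 1)).
Check: d/du[2*log(u - 1)/3 - 2*log(u + 1/2)/3 - 2/(2*u + 1)] = (8*u - 2)/(4*u**3 - 3*u - 1), which equals f(u).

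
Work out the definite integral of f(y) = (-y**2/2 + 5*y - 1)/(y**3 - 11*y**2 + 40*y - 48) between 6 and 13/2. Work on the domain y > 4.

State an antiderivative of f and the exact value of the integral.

Antiderivative: F(y) = (-20*(y - 4)*log(y - 4) + 19*(y - 4)*log(y - 3) - 22)/(2*(y - 4)); value = -19*log(3)/2 - 10*log(5/2) + 11/10 + 10*log(2) + 19*log(7/2)/2

The denominator factors as 2*(y - 4)**2*(y - 3); partial fractions split f into directly integrable pieces: 19/(2*(y - 3)) - 10/(y - 4) + 11/(y - 4)**2.
F(y) = (-20*(y - 4)*log(y - 4) + 19*(y - 4)*log(y - 3) - 22)/(2*(y - 4)) is an antiderivative of f.
Check: d/dy[(-20*(y - 4)*log(y - 4) + 19*(y - 4)*log(y - 3) - 22)/(2*(y - 4))] = (-y**2 + 10*y - 2)/(2*y**3 - 22*y**2 + 80*y - 96), which equals f(y).
F(13/2) = -10*log(5/2) - 22/5 + 19*log(7/2)/2; F(6) = -10*log(2) - 11/2 + 19*log(3)/2.
Integral = F(13/2) - F(6) = -19*log(3)/2 - 10*log(5/2) + 11/10 + 10*log(2) + 19*log(7/2)/2.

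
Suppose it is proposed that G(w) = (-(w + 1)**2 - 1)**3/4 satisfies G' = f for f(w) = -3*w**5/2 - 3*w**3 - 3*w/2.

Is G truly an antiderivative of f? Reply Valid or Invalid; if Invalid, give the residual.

Invalid: d/dw[G] - f = -15*w**4/2 - 15*w**3 - 24*w**2 - 33*w/2 - 6, which is not 0.

d/dw[G] = -3*w**5/2 - 15*w**4/2 - 18*w**3 - 24*w**2 - 18*w - 6
d/dw[G] - f(w) = -15*w**4/2 - 15*w**3 - 24*w**2 - 33*w/2 - 6 != 0.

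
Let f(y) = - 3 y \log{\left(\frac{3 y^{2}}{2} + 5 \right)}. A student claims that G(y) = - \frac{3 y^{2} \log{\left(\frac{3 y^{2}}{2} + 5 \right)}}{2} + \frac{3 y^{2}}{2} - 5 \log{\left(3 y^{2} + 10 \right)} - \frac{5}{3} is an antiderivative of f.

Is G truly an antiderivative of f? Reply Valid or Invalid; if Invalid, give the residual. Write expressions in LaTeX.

d/dy[G] = - 3 y \log{\left(\frac{3 y^{2}}{2} + 5 \right)}
This equals f(y) exactly, so the claim holds.

Valid. The derivative of G reproduces f.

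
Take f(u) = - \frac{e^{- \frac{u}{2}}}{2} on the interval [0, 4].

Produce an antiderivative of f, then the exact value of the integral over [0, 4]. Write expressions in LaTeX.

For F(u) to be correct the identity F'(u) - f(u) = 0 must hold.
F(u) = e^{- \frac{u}{2}} is an antiderivative of f.
Check: d/du[e^{- \frac{u}{2}}] = - \frac{e^{- \frac{u}{2}}}{2} = f(u).
F(4) = e^{-2}; F(0) = 1.
Integral = F(4) - F(0) = -1 + e^{-2}.

Antiderivative: F(u) = e^{- \frac{u}{2}}; value = -1 + e^{-2}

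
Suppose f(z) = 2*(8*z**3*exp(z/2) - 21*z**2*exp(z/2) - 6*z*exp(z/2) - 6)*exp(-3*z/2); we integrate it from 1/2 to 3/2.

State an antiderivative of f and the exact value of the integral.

Recognize the product-rule pattern: f = u'v + uv' with u = -16*z**3 - 6*z**2 + 8*exp(-z/2), v = exp(-z), so integration by parts undoes it.
F(z) = -4*(4*z**3 + 3*z**2/2 - 2*exp(-z/2))*exp(-z) is an antiderivative of f.
Check: d/dz[-4*(4*z**3 + 3*z**2/2 - 2*exp(-z/2))*exp(-z)] = (16*z**3*exp(z/2) - 42*z**2*exp(z/2) - 12*z*exp(z/2) - 12)*exp(-3*z/2), which equals f(z).
F(3/2) = -135*exp(-3/2)/2 + 8*exp(-9/4); F(1/2) = -7*exp(-1/2)/2 + 8*exp(-3/4).
Integral = F(3/2) - F(1/2) = -135*exp(-3/2)/2 - 8*exp(-3/4) + 8*exp(-9/4) + 7*exp(-1/2)/2.

Antiderivative: F(z) = -4*(4*z**3 + 3*z**2/2 - 2*exp(-z/2))*exp(-z); value = -135*exp(-3/2)/2 - 8*exp(-3/4) + 8*exp(-9/4) + 7*exp(-1/2)/2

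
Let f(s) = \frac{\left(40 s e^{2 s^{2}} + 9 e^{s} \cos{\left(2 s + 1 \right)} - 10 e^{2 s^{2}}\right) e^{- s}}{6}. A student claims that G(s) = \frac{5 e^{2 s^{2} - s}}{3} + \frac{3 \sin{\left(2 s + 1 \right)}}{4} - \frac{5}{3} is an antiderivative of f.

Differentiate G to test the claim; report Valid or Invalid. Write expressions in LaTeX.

Valid - differentiating G returns exactly f.

d/ds[G] = \frac{20 s e^{- s} e^{2 s^{2}}}{3} + \frac{3 \cos{\left(2 s + 1 \right)}}{2} - \frac{5 e^{- s} e^{2 s^{2}}}{3}
This equals f(s) exactly, so the claim holds.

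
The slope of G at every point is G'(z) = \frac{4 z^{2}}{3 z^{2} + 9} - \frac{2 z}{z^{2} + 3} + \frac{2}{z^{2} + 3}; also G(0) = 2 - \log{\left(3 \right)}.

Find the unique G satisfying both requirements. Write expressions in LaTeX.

G(z) = \frac{4 z}{3} - \log{\left(z^{2} + 3 \right)} - \frac{2 \sqrt{3} \operatorname{atan}{\left(\frac{\sqrt{3} z}{3} \right)}}{3} + 2

Integrate term by term and add the pieces.
A general antiderivative is \frac{4 z}{3} - \log{\left(z^{2} + 3 \right)} - \frac{2 \sqrt{3} \operatorname{atan}{\left(\frac{\sqrt{3} z}{3} \right)}}{3} + C.
The condition gives C = 2 - \log{\left(3 \right)} - (- \log{\left(3 \right)}) = 2.
So G(z) = \frac{4 z}{3} - \log{\left(z^{2} + 3 \right)} - \frac{2 \sqrt{3} \operatorname{atan}{\left(\frac{\sqrt{3} z}{3} \right)}}{3} + 2.
Check: d/dz[\frac{4 z}{3} - \log{\left(z^{2} + 3 \right)} - \frac{2 \sqrt{3} \operatorname{atan}{\left(\frac{\sqrt{3} z}{3} \right)}}{3} + 2] = \frac{4 z^{2} - 6 z + 6}{3 z^{2} + 9}, which equals G'(z).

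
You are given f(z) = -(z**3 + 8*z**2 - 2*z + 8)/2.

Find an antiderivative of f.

Whatever form F(z) takes, F'(z) = f(z) is non-negotiable.
Check: d/dz[-z**4/8 - 4*z**3/3 + z**2/2 - 4*z] = -z**3/2 - 4*z**2 + z - 4, which equals f(z).

An antiderivative is F(z) = -z**4/8 - 4*z**3/3 + z**2/2 - 4*z.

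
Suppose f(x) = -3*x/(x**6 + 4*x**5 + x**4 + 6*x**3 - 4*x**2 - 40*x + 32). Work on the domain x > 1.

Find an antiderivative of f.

The denominator factors as (x - 1)**2*(x + 2)*(x + 4)*(x**2 + 4); partial fractions split f into directly integrable pieces: -3*(9*x - 26)/(1000*(x**2 + 4)) - 3/(250*(x + 4)) + 1/(24*(x + 2)) - 1/(375*(x - 1)) - 1/(25*(x - 1)**2).
Check: d/dx[(-16*x*log(x - 1) + 250*x*log(x + 2) - 72*x*log(x + 4) - 81*x*log(x**2 + 4) + 234*x*atan(x/2) + 16*log(x - 1) - 250*log(x + 2) + 72*log(x + 4) + 81*log(x**2 + 4) - 234*atan(x/2) + 240)/(6000*(x - 1))] = -3*x/(x**6 + 4*x**5 + x**4 + 6*x**3 - 4*x**2 - 40*x + 32) = f(x).

An antiderivative is F(x) = (-16*x*log(x - 1) + 250*x*log(x + 2) - 72*x*log(x + 4) - 81*x*log(x**2 + 4) + 234*x*atan(x/2) + 16*log(x - 1) - 250*log(x + 2) + 72*log(x + 4) + 81*log(x**2 + 4) - 234*atan(x/2) + 240)/(6000*(x - 1)).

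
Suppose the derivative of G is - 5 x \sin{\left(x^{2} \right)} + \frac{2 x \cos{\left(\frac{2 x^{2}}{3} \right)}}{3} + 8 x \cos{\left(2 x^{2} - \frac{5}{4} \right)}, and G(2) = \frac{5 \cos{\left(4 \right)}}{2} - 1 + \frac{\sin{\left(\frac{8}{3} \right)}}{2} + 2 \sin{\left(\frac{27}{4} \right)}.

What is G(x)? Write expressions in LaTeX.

G(x) = \frac{\sin{\left(\frac{2 x^{2}}{3} \right)}}{2} + 2 \sin{\left(2 x^{2} - \frac{5}{4} \right)} + \frac{5 \cos{\left(x^{2} \right)}}{2} - 1

Integrate term by term and add the pieces.
A general antiderivative is \frac{\sin{\left(\frac{2 x^{2}}{3} \right)}}{2} + 2 \sin{\left(2 x^{2} - \frac{5}{4} \right)} + \frac{5 \cos{\left(x^{2} \right)}}{2} + C.
The condition gives C = \frac{5 \cos{\left(4 \right)}}{2} - 1 + \frac{\sin{\left(\frac{8}{3} \right)}}{2} + 2 \sin{\left(\frac{27}{4} \right)} - (\frac{5 \cos{\left(4 \right)}}{2} + \frac{\sin{\left(\frac{8}{3} \right)}}{2} + 2 \sin{\left(\frac{27}{4} \right)}) = -1.
So G(x) = \frac{\sin{\left(\frac{2 x^{2}}{3} \right)}}{2} + 2 \sin{\left(2 x^{2} - \frac{5}{4} \right)} + \frac{5 \cos{\left(x^{2} \right)}}{2} - 1.
Check: d/dx[\frac{\sin{\left(\frac{2 x^{2}}{3} \right)}}{2} + 2 \sin{\left(2 x^{2} - \frac{5}{4} \right)} + \frac{5 \cos{\left(x^{2} \right)}}{2} - 1] = - 5 x \sin{\left(x^{2} \right)} + \frac{2 x \cos{\left(\frac{2 x^{2}}{3} \right)}}{3} + 8 x \cos{\left(2 x^{2} - \frac{5}{4} \right)} = G'(x).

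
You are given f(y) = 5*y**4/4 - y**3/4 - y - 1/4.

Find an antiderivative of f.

An antiderivative is F(y) = y**5/4 - y**4/16 - y**2/2 - y/4.

Integrate term by term and add the pieces.
Check: d/dy[y**5/4 - y**4/16 - y**2/2 - y/4] = 5*y**4/4 - y**3/4 - y - 1/4 = f(y).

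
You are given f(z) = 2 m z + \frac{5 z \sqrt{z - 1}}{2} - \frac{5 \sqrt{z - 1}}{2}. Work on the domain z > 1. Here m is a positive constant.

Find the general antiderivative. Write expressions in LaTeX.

Integrate term by term and add the pieces.
Check: d/dz[m z^{2} + z^{2} \sqrt{z - 1} - 2 z \sqrt{z - 1} + \sqrt{z - 1}] = \frac{4 m z \sqrt{z - 1} + 5 z^{2} - 10 z + 5}{2 \sqrt{z - 1}}, which equals f(z).

F(z) = m z^{2} + z^{2} \sqrt{z - 1} - 2 z \sqrt{z - 1} + \sqrt{z - 1} + C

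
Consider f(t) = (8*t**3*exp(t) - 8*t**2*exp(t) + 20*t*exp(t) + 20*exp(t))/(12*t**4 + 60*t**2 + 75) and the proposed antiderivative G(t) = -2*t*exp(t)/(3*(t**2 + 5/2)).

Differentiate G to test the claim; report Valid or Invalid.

Invalid: d/dt[G] - f = (-16*t**3*exp(t) + 16*t**2*exp(t) - 40*t*exp(t) - 40*exp(t))/(12*t**4 + 60*t**2 + 75), which is not 0.

d/dt[G] = (-8*t**3*exp(t) + 8*t**2*exp(t) - 20*t*exp(t) - 20*exp(t))/(12*t**4 + 60*t**2 + 75)
d/dt[G] - f(t) = (-16*t**3*exp(t) + 16*t**2*exp(t) - 40*t*exp(t) - 40*exp(t))/(12*t**4 + 60*t**2 + 75) != 0.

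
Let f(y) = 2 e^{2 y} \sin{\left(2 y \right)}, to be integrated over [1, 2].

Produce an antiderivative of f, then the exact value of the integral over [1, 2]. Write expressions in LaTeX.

Antiderivative: F(y) = \frac{e^{2 y} \sin{\left(2 y \right)}}{2} - \frac{e^{2 y} \cos{\left(2 y \right)}}{2}; value = \frac{e^{4} \sin{\left(4 \right)}}{2} - \frac{e^{2} \sin{\left(2 \right)}}{2} + \frac{e^{2} \cos{\left(2 \right)}}{2} - \frac{e^{4} \cos{\left(4 \right)}}{2}

For F(y) to be correct the identity F'(y) - f(y) = 0 must hold.
F(y) = \frac{e^{2 y} \sin{\left(2 y \right)}}{2} - \frac{e^{2 y} \cos{\left(2 y \right)}}{2} is an antiderivative of f.
Check: d/dy[\frac{e^{2 y} \sin{\left(2 y \right)}}{2} - \frac{e^{2 y} \cos{\left(2 y \right)}}{2}] = 2 e^{2 y} \sin{\left(2 y \right)} = f(y).
F(2) = \frac{e^{4} \sin{\left(4 \right)}}{2} - \frac{e^{4} \cos{\left(4 \right)}}{2}; F(1) = - \frac{e^{2} \cos{\left(2 \right)}}{2} + \frac{e^{2} \sin{\left(2 \right)}}{2}.
Integral = F(2) - F(1) = \frac{e^{4} \sin{\left(4 \right)}}{2} - \frac{e^{2} \sin{\left(2 \right)}}{2} + \frac{e^{2} \cos{\left(2 \right)}}{2} - \frac{e^{4} \cos{\left(4 \right)}}{2}.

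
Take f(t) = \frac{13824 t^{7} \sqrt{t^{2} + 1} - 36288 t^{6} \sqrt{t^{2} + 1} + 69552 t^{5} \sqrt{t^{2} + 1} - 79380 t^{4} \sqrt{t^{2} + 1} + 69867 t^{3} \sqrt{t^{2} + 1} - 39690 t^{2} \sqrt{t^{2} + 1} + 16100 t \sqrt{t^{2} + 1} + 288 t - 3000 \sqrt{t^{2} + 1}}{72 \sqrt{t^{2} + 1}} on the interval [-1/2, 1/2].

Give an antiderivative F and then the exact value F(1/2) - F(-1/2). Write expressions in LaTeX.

Antiderivative: F(t) = 24 t^{8} - 72 t^{7} + 161 t^{6} - \frac{441 t^{5}}{2} + \frac{7763 t^{4}}{32} - \frac{735 t^{3}}{4} + \frac{4025 t^{2}}{36} - \frac{125 t}{3} + 4 \sqrt{t^{2} + 1}; value = - \frac{9841}{96}

Differentiate the proposed F(t) back; it has to land on f(t) exactly.
F(t) = 24 t^{8} - 72 t^{7} + 161 t^{6} - \frac{441 t^{5}}{2} + \frac{7763 t^{4}}{32} - \frac{735 t^{3}}{4} + \frac{4025 t^{2}}{36} - \frac{125 t}{3} + 4 \sqrt{t^{2} + 1} is an antiderivative of f.
Check: d/dt[24 t^{8} - 72 t^{7} + 161 t^{6} - \frac{441 t^{5}}{2} + \frac{7763 t^{4}}{32} - \frac{735 t^{3}}{4} + \frac{4025 t^{2}}{36} - \frac{125 t}{3} + 4 \sqrt{t^{2} + 1}] = \frac{13824 t^{7} \sqrt{t^{2} + 1} - 36288 t^{6} \sqrt{t^{2} + 1} + 69552 t^{5} \sqrt{t^{2} + 1} - 79380 t^{4} \sqrt{t^{2} + 1} + 69867 t^{3} \sqrt{t^{2} + 1} - 39690 t^{2} \sqrt{t^{2} + 1} + 16100 t \sqrt{t^{2} + 1} + 288 t - 3000 \sqrt{t^{2} + 1}}{72 \sqrt{t^{2} + 1}} = f(t).
F(1/2) = - \frac{25493}{4608} + 2 \sqrt{5}; F(-1/2) = 2 \sqrt{5} + \frac{446875}{4608}.
Integral = F(1/2) - F(-1/2) = - \frac{9841}{96}.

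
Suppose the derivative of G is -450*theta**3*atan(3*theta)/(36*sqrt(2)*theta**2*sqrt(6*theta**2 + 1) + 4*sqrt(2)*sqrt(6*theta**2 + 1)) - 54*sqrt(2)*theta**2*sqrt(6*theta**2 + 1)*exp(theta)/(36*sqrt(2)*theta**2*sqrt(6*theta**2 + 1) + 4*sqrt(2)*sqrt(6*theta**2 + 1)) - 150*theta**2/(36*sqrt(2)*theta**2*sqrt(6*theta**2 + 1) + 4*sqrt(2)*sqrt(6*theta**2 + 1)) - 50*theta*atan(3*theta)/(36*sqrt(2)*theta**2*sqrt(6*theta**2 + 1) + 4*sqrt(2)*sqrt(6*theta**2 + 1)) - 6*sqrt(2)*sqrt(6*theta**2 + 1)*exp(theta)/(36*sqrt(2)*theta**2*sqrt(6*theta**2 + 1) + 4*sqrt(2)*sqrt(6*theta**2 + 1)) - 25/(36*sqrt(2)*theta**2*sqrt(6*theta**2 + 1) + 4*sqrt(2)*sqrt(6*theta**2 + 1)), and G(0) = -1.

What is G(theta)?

G(theta) = (-25*sqrt(2)*sqrt(6*theta**2 + 1)*atan(3*theta) - 36*exp(theta) + 12)/24

Integrate term by term and add the pieces.
A general antiderivative is -25*sqrt(3*theta**2 + 1/2)*atan(3*theta)/12 - 3*exp(theta)/2 + C.
The condition gives C = -1 - (-3/2) = 1/2.
So G(theta) = (-25*sqrt(2)*sqrt(6*theta**2 + 1)*atan(3*theta) - 36*exp(theta) + 12)/24.
Check: d/dtheta[(-25*sqrt(2)*sqrt(6*theta**2 + 1)*atan(3*theta) - 36*exp(theta) + 12)/24] = (-450*sqrt(2)*theta**3*atan(3*theta) - 108*theta**2*sqrt(6*theta**2 + 1)*exp(theta) - 150*sqrt(2)*theta**2 - 50*sqrt(2)*theta*atan(3*theta) - 12*sqrt(6*theta**2 + 1)*exp(theta) - 25*sqrt(2))/(72*theta**2*sqrt(6*theta**2 + 1) + 8*sqrt(6*theta**2 + 1)), which equals G'(theta).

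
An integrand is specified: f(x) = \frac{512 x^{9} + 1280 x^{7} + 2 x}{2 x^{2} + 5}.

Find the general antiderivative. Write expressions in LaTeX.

Recover f(x) by differentiating a candidate F(x); any mismatch rules it out.
Check: d/dx[\frac{64 x^{8} + \log{\left(2 x^{2} + 5 \right)}}{2}] = \frac{512 x^{9} + 1280 x^{7} + 2 x}{2 x^{2} + 5} = f(x).

F(x) = \frac{64 x^{8} + \log{\left(2 x^{2} + 5 \right)}}{2} + C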